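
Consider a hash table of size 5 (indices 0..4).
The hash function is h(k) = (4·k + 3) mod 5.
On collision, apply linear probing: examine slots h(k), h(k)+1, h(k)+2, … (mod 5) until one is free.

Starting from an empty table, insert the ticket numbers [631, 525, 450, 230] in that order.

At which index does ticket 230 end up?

631: h=2 -> slot 2
525: h=3 -> slot 3
450: h=3, probe 3,4 -> slot 4
230: h=3, probe 3,4,0 -> slot 0
Table: [230, ., 631, 525, 450]

0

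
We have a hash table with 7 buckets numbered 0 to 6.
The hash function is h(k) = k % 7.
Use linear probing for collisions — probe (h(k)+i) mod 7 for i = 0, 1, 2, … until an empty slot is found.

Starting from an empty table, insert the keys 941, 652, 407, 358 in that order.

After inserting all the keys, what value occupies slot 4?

358

941 hashes to 3; slot 3 is free => place at 3.
652 hashes to 1; slot 1 is free => place at 1.
407 hashes to 1; 1 taken => place at 2.
358 hashes to 1; 1,2,3 taken => place at 4.
Table: [-, 652, 407, 941, 358, -, -]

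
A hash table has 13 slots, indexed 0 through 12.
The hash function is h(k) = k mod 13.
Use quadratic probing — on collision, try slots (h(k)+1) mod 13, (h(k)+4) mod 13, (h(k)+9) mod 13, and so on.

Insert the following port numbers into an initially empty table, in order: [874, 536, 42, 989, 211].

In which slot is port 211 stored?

12

874 hashes to 3; slot 3 is free → place at 3.
536 hashes to 3; 3 taken → place at 4.
42 hashes to 3; 3,4 taken → place at 7.
989 hashes to 1; slot 1 is free → place at 1.
211 hashes to 3; 3,4,7 taken → place at 12.
Table: [., 989, ., 874, 536, ., ., 42, ., ., ., ., 211]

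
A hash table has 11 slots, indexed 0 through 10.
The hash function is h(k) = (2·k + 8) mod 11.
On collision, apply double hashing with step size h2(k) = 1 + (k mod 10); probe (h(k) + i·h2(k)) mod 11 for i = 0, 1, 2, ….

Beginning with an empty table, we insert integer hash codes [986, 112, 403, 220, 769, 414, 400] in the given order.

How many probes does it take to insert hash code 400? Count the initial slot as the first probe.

986: h=0 -> slot 0
112: h=1 -> slot 1
403: h=0, h2=4, probe 0,4 -> slot 4
220: h=8 -> slot 8
769: h=6 -> slot 6
414: h=0, h2=5, probe 0,5 -> slot 5
400: h=5, h2=1, probe 5,6,7 -> slot 7
Table: [986, 112, ., ., 403, 414, 769, 400, 220, ., .]

3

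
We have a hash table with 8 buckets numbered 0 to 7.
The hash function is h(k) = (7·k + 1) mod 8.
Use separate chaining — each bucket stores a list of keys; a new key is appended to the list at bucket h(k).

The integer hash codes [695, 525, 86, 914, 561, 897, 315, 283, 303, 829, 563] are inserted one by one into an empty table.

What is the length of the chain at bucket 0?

2

Insert 695: h=2, bucket 2 empty → new chain.
Insert 525: h=4, bucket 4 empty → new chain.
Insert 86: h=3, bucket 3 empty → new chain.
Insert 914: h=7, bucket 7 empty → new chain.
Insert 561: h=0, bucket 0 empty → new chain.
Insert 897: h=0, bucket 0 nonempty → append to chain.
Insert 315: h=6, bucket 6 empty → new chain.
Insert 283: h=6, bucket 6 nonempty → append to chain.
Insert 303: h=2, bucket 2 nonempty → append to chain.
Insert 829: h=4, bucket 4 nonempty → append to chain.
Insert 563: h=6, bucket 6 nonempty → append to chain.
Final buckets:
0: 561 -> 897
1: ∅
2: 695 -> 303
3: 86
4: 525 -> 829
5: ∅
6: 315 -> 283 -> 563
7: 914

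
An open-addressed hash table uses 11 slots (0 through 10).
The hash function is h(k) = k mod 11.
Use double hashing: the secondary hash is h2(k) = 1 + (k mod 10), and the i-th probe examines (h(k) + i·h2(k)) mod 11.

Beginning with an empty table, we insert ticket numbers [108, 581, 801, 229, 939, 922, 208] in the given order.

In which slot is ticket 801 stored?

2

108: h=9 => slot 9
581: h=9, h2=2, probe 9,0 => slot 0
801: h=9, h2=2, probe 9,0,2 => slot 2
229: h=9, h2=10, probe 9,8 => slot 8
939: h=4 => slot 4
922: h=9, h2=3, probe 9,1 => slot 1
208: h=10 => slot 10
Table: [581, 922, 801, ., 939, ., ., ., 229, 108, 208]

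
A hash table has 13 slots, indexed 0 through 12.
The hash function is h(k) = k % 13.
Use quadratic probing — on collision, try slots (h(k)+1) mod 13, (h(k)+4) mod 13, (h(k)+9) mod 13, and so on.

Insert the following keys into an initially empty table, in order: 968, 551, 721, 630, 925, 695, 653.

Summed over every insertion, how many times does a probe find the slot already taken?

Insert 968: h=6, slot 6 empty → index 6.
Insert 551: h=5, slot 5 empty → index 5.
Insert 721: h=6, slot 6 occupied → index 7.
Insert 630: h=6, slots 6,7 occupied → index 10.
Insert 925: h=2, slot 2 empty → index 2.
Insert 695: h=6, slots 6,7,10,2 occupied → index 9.
Insert 653: h=3, slot 3 empty → index 3.
Table: [∅, ∅, 925, 653, ∅, 551, 968, 721, ∅, 695, 630, ∅, ∅]

7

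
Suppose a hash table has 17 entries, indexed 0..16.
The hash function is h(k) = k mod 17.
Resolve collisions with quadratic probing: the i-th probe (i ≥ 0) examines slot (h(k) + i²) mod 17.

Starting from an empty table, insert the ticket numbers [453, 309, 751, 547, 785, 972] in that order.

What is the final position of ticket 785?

453: h=11 → slot 11
309: h=3 → slot 3
751: h=3, probe 3,4 → slot 4
547: h=3, probe 3,4,7 → slot 7
785: h=3, probe 3,4,7,12 → slot 12
972: h=3, probe 3,4,7,12,2 → slot 2
Table: [∅, ∅, 972, 309, 751, ∅, ∅, 547, ∅, ∅, ∅, 453, 785, ∅, ∅, ∅, ∅]

12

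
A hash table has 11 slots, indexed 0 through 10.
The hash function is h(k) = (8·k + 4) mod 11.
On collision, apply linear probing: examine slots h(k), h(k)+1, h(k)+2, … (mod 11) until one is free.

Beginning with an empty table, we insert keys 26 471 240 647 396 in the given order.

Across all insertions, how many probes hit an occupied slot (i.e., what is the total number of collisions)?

3

26: h=3 -> slot 3
471: h=10 -> slot 10
240: h=10, probe 10,0 -> slot 0
647: h=10, probe 10,0,1 -> slot 1
396: h=4 -> slot 4
Table: [240, 647, -, 26, 396, -, -, -, -, -, 471]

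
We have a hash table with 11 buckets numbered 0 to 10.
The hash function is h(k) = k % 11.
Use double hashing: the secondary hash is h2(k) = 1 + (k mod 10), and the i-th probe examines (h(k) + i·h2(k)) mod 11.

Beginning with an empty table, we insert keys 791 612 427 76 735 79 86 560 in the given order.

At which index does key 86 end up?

Insert 791: h=10, slot 10 empty → index 10.
Insert 612: h=7, slot 7 empty → index 7.
Insert 427: h=9, slot 9 empty → index 9.
Insert 76: h=10, h2=7, slot 10 occupied → index 6.
Insert 735: h=9, h2=6, slot 9 occupied → index 4.
Insert 79: h=2, slot 2 empty → index 2.
Insert 86: h=9, h2=7, slot 9 occupied → index 5.
Insert 560: h=10, h2=1, slot 10 occupied → index 0.
Table: [560, -, 79, -, 735, 86, 76, 612, -, 427, 791]

5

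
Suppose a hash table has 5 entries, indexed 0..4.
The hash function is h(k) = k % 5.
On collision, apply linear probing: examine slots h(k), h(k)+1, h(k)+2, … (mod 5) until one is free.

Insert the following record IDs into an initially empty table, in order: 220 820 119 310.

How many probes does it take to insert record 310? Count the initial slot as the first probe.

220 hashes to 0; slot 0 is free → place at 0.
820 hashes to 0; 0 taken → place at 1.
119 hashes to 4; slot 4 is free → place at 4.
310 hashes to 0; 0,1 taken → place at 2.
Table: [220, 820, 310, —, 119]

3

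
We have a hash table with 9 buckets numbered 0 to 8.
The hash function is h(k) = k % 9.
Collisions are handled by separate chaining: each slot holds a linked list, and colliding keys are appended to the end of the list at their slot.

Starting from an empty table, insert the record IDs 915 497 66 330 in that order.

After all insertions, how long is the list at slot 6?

915 -> bucket 6
497 -> bucket 2
66 -> bucket 3
330 -> bucket 6 (collision)
Final buckets:
0: —
1: —
2: 497
3: 66
4: —
5: —
6: 915 -> 330
7: —
8: —

2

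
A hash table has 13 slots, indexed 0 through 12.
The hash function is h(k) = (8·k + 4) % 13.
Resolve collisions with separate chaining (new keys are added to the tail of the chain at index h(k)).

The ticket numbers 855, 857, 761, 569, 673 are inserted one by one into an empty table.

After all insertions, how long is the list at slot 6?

Insert 855: h=6, bucket 6 empty -> new chain.
Insert 857: h=9, bucket 9 empty -> new chain.
Insert 761: h=8, bucket 8 empty -> new chain.
Insert 569: h=6, bucket 6 nonempty -> append to chain.
Insert 673: h=6, bucket 6 nonempty -> append to chain.
Final buckets:
0: ∅
1: ∅
2: ∅
3: ∅
4: ∅
5: ∅
6: 855 -> 569 -> 673
7: ∅
8: 761
9: 857
10: ∅
11: ∅
12: ∅

3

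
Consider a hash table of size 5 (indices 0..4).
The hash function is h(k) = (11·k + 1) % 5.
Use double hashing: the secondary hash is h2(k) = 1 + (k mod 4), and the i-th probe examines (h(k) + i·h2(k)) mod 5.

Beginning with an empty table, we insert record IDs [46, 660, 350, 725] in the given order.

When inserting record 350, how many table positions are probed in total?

Insert 46: h=2, slot 2 empty => index 2.
Insert 660: h=1, slot 1 empty => index 1.
Insert 350: h=1, h2=3, slot 1 occupied => index 4.
Insert 725: h=1, h2=2, slot 1 occupied => index 3.
Table: [-, 660, 46, 725, 350]

2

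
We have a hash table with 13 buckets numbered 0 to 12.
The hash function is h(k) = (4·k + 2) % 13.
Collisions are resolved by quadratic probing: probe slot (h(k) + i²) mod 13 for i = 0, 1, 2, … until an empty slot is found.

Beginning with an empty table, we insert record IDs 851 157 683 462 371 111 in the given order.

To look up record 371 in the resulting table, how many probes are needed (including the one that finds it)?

3

851 hashes to 0; slot 0 is free → place at 0.
157 hashes to 6; slot 6 is free → place at 6.
683 hashes to 4; slot 4 is free → place at 4.
462 hashes to 4; 4 taken → place at 5.
371 hashes to 4; 4,5 taken → place at 8.
111 hashes to 4; 4,5,8,0 taken → place at 7.
Table: [851, _, _, _, 683, 462, 157, 111, 371, _, _, _, _]
Lookup 371: h=4, probe 4,5,8 → found at 8.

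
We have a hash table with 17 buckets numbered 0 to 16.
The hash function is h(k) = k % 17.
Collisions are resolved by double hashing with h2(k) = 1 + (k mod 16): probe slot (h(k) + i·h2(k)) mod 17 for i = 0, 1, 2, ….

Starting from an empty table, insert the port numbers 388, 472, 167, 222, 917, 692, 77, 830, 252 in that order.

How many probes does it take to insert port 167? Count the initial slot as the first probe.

2

388: h=14 -> slot 14
472: h=13 -> slot 13
167: h=14, h2=8, probe 14,5 -> slot 5
222: h=1 -> slot 1
917: h=16 -> slot 16
692: h=12 -> slot 12
77: h=9 -> slot 9
830: h=14, h2=15, probe 14,12,10 -> slot 10
252: h=14, h2=13, probe 14,10,6 -> slot 6
Table: [∅, 222, ∅, ∅, ∅, 167, 252, ∅, ∅, 77, 830, ∅, 692, 472, 388, ∅, 917]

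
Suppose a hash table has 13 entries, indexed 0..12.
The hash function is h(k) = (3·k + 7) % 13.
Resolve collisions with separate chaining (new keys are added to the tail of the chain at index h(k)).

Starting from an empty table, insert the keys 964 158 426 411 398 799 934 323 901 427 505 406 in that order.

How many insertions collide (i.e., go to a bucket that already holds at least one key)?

964 -> bucket 0
158 -> bucket 0 (collision)
426 -> bucket 11
411 -> bucket 5
398 -> bucket 5 (collision)
799 -> bucket 12
934 -> bucket 1
323 -> bucket 1 (collision)
901 -> bucket 6
427 -> bucket 1 (collision)
505 -> bucket 1 (collision)
406 -> bucket 3
Final buckets:
0: 964 -> 158
1: 934 -> 323 -> 427 -> 505
2: _
3: 406
4: _
5: 411 -> 398
6: 901
7: _
8: _
9: _
10: _
11: 426
12: 799

5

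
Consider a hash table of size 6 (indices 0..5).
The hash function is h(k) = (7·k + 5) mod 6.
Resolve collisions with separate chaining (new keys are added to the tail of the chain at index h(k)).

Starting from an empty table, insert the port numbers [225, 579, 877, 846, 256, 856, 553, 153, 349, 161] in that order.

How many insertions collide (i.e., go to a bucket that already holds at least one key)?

5

225 → bucket 2
579 → bucket 2 (collision)
877 → bucket 0
846 → bucket 5
256 → bucket 3
856 → bucket 3 (collision)
553 → bucket 0 (collision)
153 → bucket 2 (collision)
349 → bucket 0 (collision)
161 → bucket 4
Final buckets:
0: 877 -> 553 -> 349
1: ∅
2: 225 -> 579 -> 153
3: 256 -> 856
4: 161
5: 846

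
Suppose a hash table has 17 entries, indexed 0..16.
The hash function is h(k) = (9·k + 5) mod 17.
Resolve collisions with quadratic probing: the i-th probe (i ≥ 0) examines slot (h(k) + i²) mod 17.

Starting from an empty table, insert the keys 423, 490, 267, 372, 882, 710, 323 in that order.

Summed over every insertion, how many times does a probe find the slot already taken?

4

423 hashes to 4; slot 4 is free => place at 4.
490 hashes to 12; slot 12 is free => place at 12.
267 hashes to 11; slot 11 is free => place at 11.
372 hashes to 4; 4 taken => place at 5.
882 hashes to 4; 4,5 taken => place at 8.
710 hashes to 3; slot 3 is free => place at 3.
323 hashes to 5; 5 taken => place at 6.
Table: [-, -, -, 710, 423, 372, 323, -, 882, -, -, 267, 490, -, -, -, -]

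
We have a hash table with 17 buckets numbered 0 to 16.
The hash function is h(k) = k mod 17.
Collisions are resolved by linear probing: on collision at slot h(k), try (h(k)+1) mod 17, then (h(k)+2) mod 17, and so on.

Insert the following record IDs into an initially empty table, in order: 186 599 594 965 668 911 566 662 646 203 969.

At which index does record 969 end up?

186: h=16 => slot 16
599: h=4 => slot 4
594: h=16, probe 16,0 => slot 0
965: h=13 => slot 13
668: h=5 => slot 5
911: h=10 => slot 10
566: h=5, probe 5,6 => slot 6
662: h=16, probe 16,0,1 => slot 1
646: h=0, probe 0,1,2 => slot 2
203: h=16, probe 16,0,1,2,3 => slot 3
969: h=0, probe 0,1,2,3,4,5,6,7 => slot 7
Table: [594, 662, 646, 203, 599, 668, 566, 969, ., ., 911, ., ., 965, ., ., 186]

7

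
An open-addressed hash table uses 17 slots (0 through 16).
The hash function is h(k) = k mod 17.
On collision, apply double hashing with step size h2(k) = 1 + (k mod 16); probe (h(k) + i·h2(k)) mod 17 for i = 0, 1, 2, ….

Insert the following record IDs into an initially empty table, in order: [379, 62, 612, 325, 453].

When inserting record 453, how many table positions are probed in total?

379 hashes to 5; slot 5 is free => place at 5.
62 hashes to 11; slot 11 is free => place at 11.
612 hashes to 0; slot 0 is free => place at 0.
325 hashes to 2; slot 2 is free => place at 2.
453 hashes to 11, h2=6; 11,0 taken => place at 6.
Table: [612, ., 325, ., ., 379, 453, ., ., ., ., 62, ., ., ., ., .]

3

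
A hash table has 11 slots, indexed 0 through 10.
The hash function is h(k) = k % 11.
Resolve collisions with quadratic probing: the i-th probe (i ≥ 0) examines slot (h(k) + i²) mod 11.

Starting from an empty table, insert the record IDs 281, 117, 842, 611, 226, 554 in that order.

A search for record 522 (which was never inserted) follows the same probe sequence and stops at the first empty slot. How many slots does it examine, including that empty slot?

3

281: h=6 → slot 6
117: h=7 → slot 7
842: h=6, probe 6,7,10 → slot 10
611: h=6, probe 6,7,10,4 → slot 4
226: h=6, probe 6,7,10,4,0 → slot 0
554: h=4, probe 4,5 → slot 5
Table: [226, ., ., ., 611, 554, 281, 117, ., ., 842]
Lookup 522: h=5, probe 5,6,9 → slot 9 empty, not found.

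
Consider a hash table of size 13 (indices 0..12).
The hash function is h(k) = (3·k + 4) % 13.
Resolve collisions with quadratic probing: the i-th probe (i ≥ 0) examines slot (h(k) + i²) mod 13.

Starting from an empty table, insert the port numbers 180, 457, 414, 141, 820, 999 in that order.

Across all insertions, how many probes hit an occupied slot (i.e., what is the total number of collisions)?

7

180: h=11 → slot 11
457: h=10 → slot 10
414: h=11, probe 11,12 → slot 12
141: h=11, probe 11,12,2 → slot 2
820: h=7 → slot 7
999: h=11, probe 11,12,2,7,1 → slot 1
Table: [-, 999, 141, -, -, -, -, 820, -, -, 457, 180, 414]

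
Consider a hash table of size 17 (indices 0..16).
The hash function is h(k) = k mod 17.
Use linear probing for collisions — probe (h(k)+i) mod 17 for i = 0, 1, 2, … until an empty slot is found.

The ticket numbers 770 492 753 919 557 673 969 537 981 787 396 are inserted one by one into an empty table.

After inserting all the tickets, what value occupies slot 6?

753

770: h=5 → slot 5
492: h=16 → slot 16
753: h=5, probe 5,6 → slot 6
919: h=1 → slot 1
557: h=13 → slot 13
673: h=10 → slot 10
969: h=0 → slot 0
537: h=10, probe 10,11 → slot 11
981: h=12 → slot 12
787: h=5, probe 5,6,7 → slot 7
396: h=5, probe 5,6,7,8 → slot 8
Table: [969, 919, -, -, -, 770, 753, 787, 396, -, 673, 537, 981, 557, -, -, 492]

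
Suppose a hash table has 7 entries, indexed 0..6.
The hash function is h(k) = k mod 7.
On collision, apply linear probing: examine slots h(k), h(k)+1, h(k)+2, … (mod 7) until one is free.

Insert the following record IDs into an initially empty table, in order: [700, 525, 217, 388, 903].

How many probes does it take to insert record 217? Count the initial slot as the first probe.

3

700 hashes to 0; slot 0 is free → place at 0.
525 hashes to 0; 0 taken → place at 1.
217 hashes to 0; 0,1 taken → place at 2.
388 hashes to 3; slot 3 is free → place at 3.
903 hashes to 0; 0,1,2,3 taken → place at 4.
Table: [700, 525, 217, 388, 903, ., .]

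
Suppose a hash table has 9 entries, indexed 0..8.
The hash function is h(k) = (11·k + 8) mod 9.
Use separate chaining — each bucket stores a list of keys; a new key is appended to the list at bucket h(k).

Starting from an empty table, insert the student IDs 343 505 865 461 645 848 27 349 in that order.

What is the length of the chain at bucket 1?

3

343 -> bucket 1
505 -> bucket 1 (collision)
865 -> bucket 1 (collision)
461 -> bucket 3
645 -> bucket 2
848 -> bucket 3 (collision)
27 -> bucket 8
349 -> bucket 4
Final buckets:
0: -
1: 343 -> 505 -> 865
2: 645
3: 461 -> 848
4: 349
5: -
6: -
7: -
8: 27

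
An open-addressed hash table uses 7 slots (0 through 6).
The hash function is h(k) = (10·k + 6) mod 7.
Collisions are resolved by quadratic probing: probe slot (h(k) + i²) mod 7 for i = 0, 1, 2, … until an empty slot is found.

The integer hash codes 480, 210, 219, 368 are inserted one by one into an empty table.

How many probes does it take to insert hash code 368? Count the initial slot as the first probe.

480 hashes to 4; slot 4 is free → place at 4.
210 hashes to 6; slot 6 is free → place at 6.
219 hashes to 5; slot 5 is free → place at 5.
368 hashes to 4; 4,5 taken → place at 1.
Table: [—, 368, —, —, 480, 219, 210]

3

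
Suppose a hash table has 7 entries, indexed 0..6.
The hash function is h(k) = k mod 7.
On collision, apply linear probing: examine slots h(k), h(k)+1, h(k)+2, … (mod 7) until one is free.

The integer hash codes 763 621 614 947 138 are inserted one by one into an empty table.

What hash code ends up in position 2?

Insert 763: h=0, slot 0 empty => index 0.
Insert 621: h=5, slot 5 empty => index 5.
Insert 614: h=5, slot 5 occupied => index 6.
Insert 947: h=2, slot 2 empty => index 2.
Insert 138: h=5, slots 5,6,0 occupied => index 1.
Table: [763, 138, 947, _, _, 621, 614]

947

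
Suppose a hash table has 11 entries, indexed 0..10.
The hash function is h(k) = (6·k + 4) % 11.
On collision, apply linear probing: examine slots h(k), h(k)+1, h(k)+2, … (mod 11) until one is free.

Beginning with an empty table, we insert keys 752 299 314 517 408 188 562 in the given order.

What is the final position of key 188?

0

Insert 752: h=6, slot 6 empty => index 6.
Insert 299: h=5, slot 5 empty => index 5.
Insert 314: h=7, slot 7 empty => index 7.
Insert 517: h=4, slot 4 empty => index 4.
Insert 408: h=10, slot 10 empty => index 10.
Insert 188: h=10, slot 10 occupied => index 0.
Insert 562: h=10, slots 10,0 occupied => index 1.
Table: [188, 562, ., ., 517, 299, 752, 314, ., ., 408]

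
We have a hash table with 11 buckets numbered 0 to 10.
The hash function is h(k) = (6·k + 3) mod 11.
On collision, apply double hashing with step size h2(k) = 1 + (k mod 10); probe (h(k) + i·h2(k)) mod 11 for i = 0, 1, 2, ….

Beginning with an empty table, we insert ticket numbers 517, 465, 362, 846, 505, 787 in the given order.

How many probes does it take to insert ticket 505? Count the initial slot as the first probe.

3

517 hashes to 3; slot 3 is free → place at 3.
465 hashes to 10; slot 10 is free → place at 10.
362 hashes to 8; slot 8 is free → place at 8.
846 hashes to 8, h2=7; 8 taken → place at 4.
505 hashes to 8, h2=6; 8,3 taken → place at 9.
787 hashes to 6; slot 6 is free → place at 6.
Table: [_, _, _, 517, 846, _, 787, _, 362, 505, 465]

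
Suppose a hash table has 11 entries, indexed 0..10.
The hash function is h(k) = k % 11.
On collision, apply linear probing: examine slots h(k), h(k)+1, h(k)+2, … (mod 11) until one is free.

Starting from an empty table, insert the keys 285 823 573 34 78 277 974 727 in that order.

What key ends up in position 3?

78

Insert 285: h=10, slot 10 empty => index 10.
Insert 823: h=9, slot 9 empty => index 9.
Insert 573: h=1, slot 1 empty => index 1.
Insert 34: h=1, slot 1 occupied => index 2.
Insert 78: h=1, slots 1,2 occupied => index 3.
Insert 277: h=2, slots 2,3 occupied => index 4.
Insert 974: h=6, slot 6 empty => index 6.
Insert 727: h=1, slots 1,2,3,4 occupied => index 5.
Table: [∅, 573, 34, 78, 277, 727, 974, ∅, ∅, 823, 285]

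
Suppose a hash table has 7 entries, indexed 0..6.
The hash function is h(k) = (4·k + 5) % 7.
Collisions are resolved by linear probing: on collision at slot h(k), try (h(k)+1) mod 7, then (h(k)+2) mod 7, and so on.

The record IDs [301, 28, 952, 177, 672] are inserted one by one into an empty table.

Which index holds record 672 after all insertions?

301 hashes to 5; slot 5 is free → place at 5.
28 hashes to 5; 5 taken → place at 6.
952 hashes to 5; 5,6 taken → place at 0.
177 hashes to 6; 6,0 taken → place at 1.
672 hashes to 5; 5,6,0,1 taken → place at 2.
Table: [952, 177, 672, ∅, ∅, 301, 28]

2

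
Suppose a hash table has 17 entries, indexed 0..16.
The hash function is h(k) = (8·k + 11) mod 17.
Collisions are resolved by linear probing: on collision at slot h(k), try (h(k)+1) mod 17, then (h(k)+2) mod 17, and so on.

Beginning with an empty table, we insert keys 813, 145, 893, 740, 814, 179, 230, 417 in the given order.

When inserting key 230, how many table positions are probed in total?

5

813 hashes to 4; slot 4 is free => place at 4.
145 hashes to 15; slot 15 is free => place at 15.
893 hashes to 15; 15 taken => place at 16.
740 hashes to 15; 15,16 taken => place at 0.
814 hashes to 12; slot 12 is free => place at 12.
179 hashes to 15; 15,16,0 taken => place at 1.
230 hashes to 15; 15,16,0,1 taken => place at 2.
417 hashes to 15; 15,16,0,1,2 taken => place at 3.
Table: [740, 179, 230, 417, 813, _, _, _, _, _, _, _, 814, _, _, 145, 893]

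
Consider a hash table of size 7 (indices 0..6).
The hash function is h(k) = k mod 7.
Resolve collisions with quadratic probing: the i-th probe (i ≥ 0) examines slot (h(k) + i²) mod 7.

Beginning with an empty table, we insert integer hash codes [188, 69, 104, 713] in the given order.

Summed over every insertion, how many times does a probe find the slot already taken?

Insert 188: h=6, slot 6 empty → index 6.
Insert 69: h=6, slot 6 occupied → index 0.
Insert 104: h=6, slots 6,0 occupied → index 3.
Insert 713: h=6, slots 6,0,3 occupied → index 1.
Table: [69, 713, ∅, 104, ∅, ∅, 188]

6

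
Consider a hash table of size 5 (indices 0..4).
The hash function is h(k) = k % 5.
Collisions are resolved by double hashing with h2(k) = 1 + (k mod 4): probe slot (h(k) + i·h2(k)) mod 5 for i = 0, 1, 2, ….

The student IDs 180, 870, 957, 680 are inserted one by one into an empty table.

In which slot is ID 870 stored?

3

Insert 180: h=0, slot 0 empty → index 0.
Insert 870: h=0, h2=3, slot 0 occupied → index 3.
Insert 957: h=2, slot 2 empty → index 2.
Insert 680: h=0, h2=1, slot 0 occupied → index 1.
Table: [180, 680, 957, 870, .]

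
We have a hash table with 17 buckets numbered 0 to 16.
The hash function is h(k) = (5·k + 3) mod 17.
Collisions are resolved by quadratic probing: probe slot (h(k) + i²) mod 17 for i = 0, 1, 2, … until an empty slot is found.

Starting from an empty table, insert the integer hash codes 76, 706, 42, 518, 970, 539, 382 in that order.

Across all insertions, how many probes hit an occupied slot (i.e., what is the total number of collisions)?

6

76: h=9 => slot 9
706: h=14 => slot 14
42: h=9, probe 9,10 => slot 10
518: h=9, probe 9,10,13 => slot 13
970: h=8 => slot 8
539: h=12 => slot 12
382: h=9, probe 9,10,13,1 => slot 1
Table: [∅, 382, ∅, ∅, ∅, ∅, ∅, ∅, 970, 76, 42, ∅, 539, 518, 706, ∅, ∅]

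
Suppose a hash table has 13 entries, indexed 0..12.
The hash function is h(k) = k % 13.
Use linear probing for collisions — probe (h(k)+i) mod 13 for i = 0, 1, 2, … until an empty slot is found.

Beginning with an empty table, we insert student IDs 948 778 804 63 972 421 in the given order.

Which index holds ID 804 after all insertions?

0

948 hashes to 12; slot 12 is free => place at 12.
778 hashes to 11; slot 11 is free => place at 11.
804 hashes to 11; 11,12 taken => place at 0.
63 hashes to 11; 11,12,0 taken => place at 1.
972 hashes to 10; slot 10 is free => place at 10.
421 hashes to 5; slot 5 is free => place at 5.
Table: [804, 63, -, -, -, 421, -, -, -, -, 972, 778, 948]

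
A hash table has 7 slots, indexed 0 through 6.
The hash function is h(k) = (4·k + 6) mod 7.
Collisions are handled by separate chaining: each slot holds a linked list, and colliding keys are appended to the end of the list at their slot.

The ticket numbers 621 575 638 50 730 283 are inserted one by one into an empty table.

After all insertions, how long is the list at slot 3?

Insert 621: h=5, bucket 5 empty → new chain.
Insert 575: h=3, bucket 3 empty → new chain.
Insert 638: h=3, bucket 3 nonempty → append to chain.
Insert 50: h=3, bucket 3 nonempty → append to chain.
Insert 730: h=0, bucket 0 empty → new chain.
Insert 283: h=4, bucket 4 empty → new chain.
Final buckets:
0: 730
1: -
2: -
3: 575 -> 638 -> 50
4: 283
5: 621
6: -

3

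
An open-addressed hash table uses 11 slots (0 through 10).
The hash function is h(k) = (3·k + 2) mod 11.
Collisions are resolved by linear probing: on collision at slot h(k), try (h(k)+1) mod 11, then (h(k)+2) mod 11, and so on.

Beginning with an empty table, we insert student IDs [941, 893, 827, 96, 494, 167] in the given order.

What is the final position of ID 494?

941 hashes to 9; slot 9 is free => place at 9.
893 hashes to 8; slot 8 is free => place at 8.
827 hashes to 8; 8,9 taken => place at 10.
96 hashes to 4; slot 4 is free => place at 4.
494 hashes to 10; 10 taken => place at 0.
167 hashes to 8; 8,9,10,0 taken => place at 1.
Table: [494, 167, -, -, 96, -, -, -, 893, 941, 827]

0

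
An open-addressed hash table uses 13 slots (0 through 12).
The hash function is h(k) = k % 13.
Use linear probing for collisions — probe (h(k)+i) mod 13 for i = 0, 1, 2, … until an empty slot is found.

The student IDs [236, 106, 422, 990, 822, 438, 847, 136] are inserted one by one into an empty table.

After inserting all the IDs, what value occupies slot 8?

236 hashes to 2; slot 2 is free -> place at 2.
106 hashes to 2; 2 taken -> place at 3.
422 hashes to 6; slot 6 is free -> place at 6.
990 hashes to 2; 2,3 taken -> place at 4.
822 hashes to 3; 3,4 taken -> place at 5.
438 hashes to 9; slot 9 is free -> place at 9.
847 hashes to 2; 2,3,4,5,6 taken -> place at 7.
136 hashes to 6; 6,7 taken -> place at 8.
Table: [∅, ∅, 236, 106, 990, 822, 422, 847, 136, 438, ∅, ∅, ∅]

136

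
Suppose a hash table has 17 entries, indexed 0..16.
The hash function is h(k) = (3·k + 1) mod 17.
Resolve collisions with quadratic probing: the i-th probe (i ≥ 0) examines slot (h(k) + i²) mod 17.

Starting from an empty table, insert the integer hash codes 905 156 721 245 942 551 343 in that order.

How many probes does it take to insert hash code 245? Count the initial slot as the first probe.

2

905: h=13 -> slot 13
156: h=10 -> slot 10
721: h=5 -> slot 5
245: h=5, probe 5,6 -> slot 6
942: h=5, probe 5,6,9 -> slot 9
551: h=5, probe 5,6,9,14 -> slot 14
343: h=10, probe 10,11 -> slot 11
Table: [∅, ∅, ∅, ∅, ∅, 721, 245, ∅, ∅, 942, 156, 343, ∅, 905, 551, ∅, ∅]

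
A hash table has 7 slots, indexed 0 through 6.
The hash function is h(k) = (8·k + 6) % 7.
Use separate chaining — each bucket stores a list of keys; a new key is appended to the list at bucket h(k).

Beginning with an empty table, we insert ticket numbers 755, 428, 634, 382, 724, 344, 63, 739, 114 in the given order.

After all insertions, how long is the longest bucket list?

755 -> bucket 5
428 -> bucket 0
634 -> bucket 3
382 -> bucket 3 (collision)
724 -> bucket 2
344 -> bucket 0 (collision)
63 -> bucket 6
739 -> bucket 3 (collision)
114 -> bucket 1
Final buckets:
0: 428 -> 344
1: 114
2: 724
3: 634 -> 382 -> 739
4: _
5: 755
6: 63

3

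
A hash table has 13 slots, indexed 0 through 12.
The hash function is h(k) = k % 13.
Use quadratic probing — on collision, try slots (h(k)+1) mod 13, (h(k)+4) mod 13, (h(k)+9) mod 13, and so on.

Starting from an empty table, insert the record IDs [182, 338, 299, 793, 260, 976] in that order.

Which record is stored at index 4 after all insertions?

182 hashes to 0; slot 0 is free -> place at 0.
338 hashes to 0; 0 taken -> place at 1.
299 hashes to 0; 0,1 taken -> place at 4.
793 hashes to 0; 0,1,4 taken -> place at 9.
260 hashes to 0; 0,1,4,9 taken -> place at 3.
976 hashes to 1; 1 taken -> place at 2.
Table: [182, 338, 976, 260, 299, ., ., ., ., 793, ., ., .]

299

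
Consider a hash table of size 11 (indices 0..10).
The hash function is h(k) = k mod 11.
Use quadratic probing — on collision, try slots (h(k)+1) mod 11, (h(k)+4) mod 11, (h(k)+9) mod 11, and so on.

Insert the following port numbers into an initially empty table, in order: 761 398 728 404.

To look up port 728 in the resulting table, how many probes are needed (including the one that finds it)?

Insert 761: h=2, slot 2 empty => index 2.
Insert 398: h=2, slot 2 occupied => index 3.
Insert 728: h=2, slots 2,3 occupied => index 6.
Insert 404: h=8, slot 8 empty => index 8.
Table: [_, _, 761, 398, _, _, 728, _, 404, _, _]
Lookup 728: h=2, probe 2,3,6 → found at 6.

3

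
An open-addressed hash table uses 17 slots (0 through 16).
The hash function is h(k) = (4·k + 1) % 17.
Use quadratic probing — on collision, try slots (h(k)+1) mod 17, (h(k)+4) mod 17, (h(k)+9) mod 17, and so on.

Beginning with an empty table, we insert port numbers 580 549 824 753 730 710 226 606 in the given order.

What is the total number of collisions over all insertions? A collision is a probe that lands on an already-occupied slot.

3

Insert 580: h=9, slot 9 empty → index 9.
Insert 549: h=4, slot 4 empty → index 4.
Insert 824: h=16, slot 16 empty → index 16.
Insert 753: h=4, slot 4 occupied → index 5.
Insert 730: h=14, slot 14 empty → index 14.
Insert 710: h=2, slot 2 empty → index 2.
Insert 226: h=4, slots 4,5 occupied → index 8.
Insert 606: h=11, slot 11 empty → index 11.
Table: [∅, ∅, 710, ∅, 549, 753, ∅, ∅, 226, 580, ∅, 606, ∅, ∅, 730, ∅, 824]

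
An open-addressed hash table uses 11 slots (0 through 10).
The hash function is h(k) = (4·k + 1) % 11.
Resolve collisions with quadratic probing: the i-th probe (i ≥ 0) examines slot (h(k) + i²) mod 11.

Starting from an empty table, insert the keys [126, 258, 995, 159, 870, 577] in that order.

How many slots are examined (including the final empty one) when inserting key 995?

126: h=10 => slot 10
258: h=10, probe 10,0 => slot 0
995: h=10, probe 10,0,3 => slot 3
159: h=10, probe 10,0,3,8 => slot 8
870: h=5 => slot 5
577: h=10, probe 10,0,3,8,4 => slot 4
Table: [258, -, -, 995, 577, 870, -, -, 159, -, 126]

3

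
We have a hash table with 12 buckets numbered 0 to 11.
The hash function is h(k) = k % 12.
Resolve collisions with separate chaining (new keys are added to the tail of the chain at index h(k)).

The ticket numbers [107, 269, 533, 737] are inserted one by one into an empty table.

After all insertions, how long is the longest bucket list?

107 -> bucket 11
269 -> bucket 5
533 -> bucket 5 (collision)
737 -> bucket 5 (collision)
Final buckets:
0: .
1: .
2: .
3: .
4: .
5: 269 -> 533 -> 737
6: .
7: .
8: .
9: .
10: .
11: 107

3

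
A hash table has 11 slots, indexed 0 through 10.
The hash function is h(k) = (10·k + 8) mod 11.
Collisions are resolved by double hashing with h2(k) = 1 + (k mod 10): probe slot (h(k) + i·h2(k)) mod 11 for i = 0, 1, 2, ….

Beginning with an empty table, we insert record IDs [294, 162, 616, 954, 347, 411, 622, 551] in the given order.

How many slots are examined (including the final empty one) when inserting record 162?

2

294: h=0 → slot 0
162: h=0, h2=3, probe 0,3 → slot 3
616: h=8 → slot 8
954: h=0, h2=5, probe 0,5 → slot 5
347: h=2 → slot 2
411: h=4 → slot 4
622: h=2, h2=3, probe 2,5,8,0,3,6 → slot 6
551: h=7 → slot 7
Table: [294, ., 347, 162, 411, 954, 622, 551, 616, ., .]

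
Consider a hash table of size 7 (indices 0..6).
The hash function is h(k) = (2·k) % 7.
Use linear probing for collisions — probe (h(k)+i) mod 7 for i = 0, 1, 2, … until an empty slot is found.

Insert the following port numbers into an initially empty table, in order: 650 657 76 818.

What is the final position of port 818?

650: h=5 -> slot 5
657: h=5, probe 5,6 -> slot 6
76: h=5, probe 5,6,0 -> slot 0
818: h=5, probe 5,6,0,1 -> slot 1
Table: [76, 818, _, _, _, 650, 657]

1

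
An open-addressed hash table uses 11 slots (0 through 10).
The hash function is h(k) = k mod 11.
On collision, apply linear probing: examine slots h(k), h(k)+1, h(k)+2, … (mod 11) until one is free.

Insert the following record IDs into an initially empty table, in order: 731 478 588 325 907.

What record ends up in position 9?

907

731 hashes to 5; slot 5 is free -> place at 5.
478 hashes to 5; 5 taken -> place at 6.
588 hashes to 5; 5,6 taken -> place at 7.
325 hashes to 6; 6,7 taken -> place at 8.
907 hashes to 5; 5,6,7,8 taken -> place at 9.
Table: [_, _, _, _, _, 731, 478, 588, 325, 907, _]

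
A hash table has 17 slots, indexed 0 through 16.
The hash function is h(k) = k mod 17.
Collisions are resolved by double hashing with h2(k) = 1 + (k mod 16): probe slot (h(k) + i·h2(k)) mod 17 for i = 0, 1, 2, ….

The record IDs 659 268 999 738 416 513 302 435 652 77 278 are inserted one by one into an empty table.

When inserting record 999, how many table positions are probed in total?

659: h=13 -> slot 13
268: h=13, h2=13, probe 13,9 -> slot 9
999: h=13, h2=8, probe 13,4 -> slot 4
738: h=7 -> slot 7
416: h=8 -> slot 8
513: h=3 -> slot 3
302: h=13, h2=15, probe 13,11 -> slot 11
435: h=10 -> slot 10
652: h=6 -> slot 6
77: h=9, h2=14, probe 9,6,3,0 -> slot 0
278: h=6, h2=7, probe 6,13,3,10,0,7,14 -> slot 14
Table: [77, ∅, ∅, 513, 999, ∅, 652, 738, 416, 268, 435, 302, ∅, 659, 278, ∅, ∅]

2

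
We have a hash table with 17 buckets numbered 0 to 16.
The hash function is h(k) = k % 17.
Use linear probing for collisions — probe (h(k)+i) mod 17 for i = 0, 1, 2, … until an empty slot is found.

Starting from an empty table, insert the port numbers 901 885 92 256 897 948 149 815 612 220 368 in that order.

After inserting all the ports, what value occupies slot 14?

Insert 901: h=0, slot 0 empty => index 0.
Insert 885: h=1, slot 1 empty => index 1.
Insert 92: h=7, slot 7 empty => index 7.
Insert 256: h=1, slot 1 occupied => index 2.
Insert 897: h=13, slot 13 empty => index 13.
Insert 948: h=13, slot 13 occupied => index 14.
Insert 149: h=13, slots 13,14 occupied => index 15.
Insert 815: h=16, slot 16 empty => index 16.
Insert 612: h=0, slots 0,1,2 occupied => index 3.
Insert 220: h=16, slots 16,0,1,2,3 occupied => index 4.
Insert 368: h=11, slot 11 empty => index 11.
Table: [901, 885, 256, 612, 220, ., ., 92, ., ., ., 368, ., 897, 948, 149, 815]

948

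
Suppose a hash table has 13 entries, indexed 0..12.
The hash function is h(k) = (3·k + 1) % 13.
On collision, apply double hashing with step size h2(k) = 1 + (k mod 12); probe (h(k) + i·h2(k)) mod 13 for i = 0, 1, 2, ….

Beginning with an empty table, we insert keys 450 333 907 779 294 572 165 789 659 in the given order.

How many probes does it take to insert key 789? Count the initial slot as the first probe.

5

450 hashes to 12; slot 12 is free => place at 12.
333 hashes to 12, h2=10; 12 taken => place at 9.
907 hashes to 5; slot 5 is free => place at 5.
779 hashes to 11; slot 11 is free => place at 11.
294 hashes to 12, h2=7; 12 taken => place at 6.
572 hashes to 1; slot 1 is free => place at 1.
165 hashes to 2; slot 2 is free => place at 2.
789 hashes to 2, h2=10; 2,12,9,6 taken => place at 3.
659 hashes to 2, h2=12; 2,1 taken => place at 0.
Table: [659, 572, 165, 789, _, 907, 294, _, _, 333, _, 779, 450]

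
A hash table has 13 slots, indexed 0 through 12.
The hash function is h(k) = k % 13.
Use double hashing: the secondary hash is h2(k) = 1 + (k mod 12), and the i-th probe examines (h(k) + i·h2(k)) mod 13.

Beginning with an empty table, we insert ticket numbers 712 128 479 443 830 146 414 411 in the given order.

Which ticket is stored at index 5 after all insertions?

414

712: h=10 → slot 10
128: h=11 → slot 11
479: h=11, h2=12, probe 11,10,9 → slot 9
443: h=1 → slot 1
830: h=11, h2=3, probe 11,1,4 → slot 4
146: h=3 → slot 3
414: h=11, h2=7, probe 11,5 → slot 5
411: h=8 → slot 8
Table: [-, 443, -, 146, 830, 414, -, -, 411, 479, 712, 128, -]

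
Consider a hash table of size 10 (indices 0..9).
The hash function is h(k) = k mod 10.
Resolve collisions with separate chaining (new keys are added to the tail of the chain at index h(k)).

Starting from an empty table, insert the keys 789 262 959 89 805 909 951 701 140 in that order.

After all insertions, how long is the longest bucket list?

789 -> bucket 9
262 -> bucket 2
959 -> bucket 9 (collision)
89 -> bucket 9 (collision)
805 -> bucket 5
909 -> bucket 9 (collision)
951 -> bucket 1
701 -> bucket 1 (collision)
140 -> bucket 0
Final buckets:
0: 140
1: 951 -> 701
2: 262
3: —
4: —
5: 805
6: —
7: —
8: —
9: 789 -> 959 -> 89 -> 909

4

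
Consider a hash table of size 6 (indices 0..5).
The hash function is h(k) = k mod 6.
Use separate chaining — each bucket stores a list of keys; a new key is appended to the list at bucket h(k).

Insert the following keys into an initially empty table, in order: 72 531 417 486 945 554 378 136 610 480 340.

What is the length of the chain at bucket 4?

3

72 -> bucket 0
531 -> bucket 3
417 -> bucket 3 (collision)
486 -> bucket 0 (collision)
945 -> bucket 3 (collision)
554 -> bucket 2
378 -> bucket 0 (collision)
136 -> bucket 4
610 -> bucket 4 (collision)
480 -> bucket 0 (collision)
340 -> bucket 4 (collision)
Final buckets:
0: 72 -> 486 -> 378 -> 480
1: —
2: 554
3: 531 -> 417 -> 945
4: 136 -> 610 -> 340
5: —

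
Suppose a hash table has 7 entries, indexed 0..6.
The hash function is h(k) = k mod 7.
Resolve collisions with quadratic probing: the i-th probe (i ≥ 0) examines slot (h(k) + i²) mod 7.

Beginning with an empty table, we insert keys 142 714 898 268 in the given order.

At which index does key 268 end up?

6

Insert 142: h=2, slot 2 empty => index 2.
Insert 714: h=0, slot 0 empty => index 0.
Insert 898: h=2, slot 2 occupied => index 3.
Insert 268: h=2, slots 2,3 occupied => index 6.
Table: [714, —, 142, 898, —, —, 268]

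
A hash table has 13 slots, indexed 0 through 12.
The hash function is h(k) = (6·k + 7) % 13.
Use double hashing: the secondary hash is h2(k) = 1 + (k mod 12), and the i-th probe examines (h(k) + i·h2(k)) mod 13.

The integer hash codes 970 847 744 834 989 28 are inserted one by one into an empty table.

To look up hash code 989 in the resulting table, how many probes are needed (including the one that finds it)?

4

Insert 970: h=3, slot 3 empty -> index 3.
Insert 847: h=6, slot 6 empty -> index 6.
Insert 744: h=12, slot 12 empty -> index 12.
Insert 834: h=6, h2=7, slot 6 occupied -> index 0.
Insert 989: h=0, h2=6, slots 0,6,12 occupied -> index 5.
Insert 28: h=6, h2=5, slot 6 occupied -> index 11.
Table: [834, _, _, 970, _, 989, 847, _, _, _, _, 28, 744]
Lookup 989: h=0, h2=6, probe 0,6,12,5 → found at 5.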